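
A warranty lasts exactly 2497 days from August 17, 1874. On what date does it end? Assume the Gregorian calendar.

+365 (one year) → Aug 17, 1875 (2132 left).
+366 (one year; includes Feb 29, 1876) → Aug 17, 1876 (1766 left).
+365 (one year) → Aug 17, 1877 (1401 left).
+365 (one year) → Aug 17, 1878 (1036 left).
+365 (one year) → Aug 17, 1879 (671 left).
+366 (one year; includes Feb 29, 1880) → Aug 17, 1880 (305 left).
Aug has 31 days: +15 → Sep 1, 1880 (290 left).
Sep has 30 days: +30 → Oct 1, 1880 (260 left).
Oct has 31 days: +31 → Nov 1, 1880 (229 left).
Nov has 30 days: +30 → Dec 1, 1880 (199 left).
Dec has 31 days: +31 → Jan 1, 1881 (168 left).
Jan has 31 days: +31 → Feb 1, 1881 (137 left).
Feb has 28 days: +28 → Mar 1, 1881 (109 left).
Mar has 31 days: +31 → Apr 1, 1881 (78 left).
Apr has 30 days: +30 → May 1, 1881 (48 left).
May has 31 days: +31 → Jun 1, 1881 (17 left).
+17 → Jun 18, 1881.

June 18, 1881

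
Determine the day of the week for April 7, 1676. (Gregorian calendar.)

Tuesday

Doomsday rule: the anchor day for the 1600s is Tuesday. For year 76: 76÷12 = 6 r 4, and 4÷4 = 1, so 6+4+1 = 11.
Tuesday + 11 ≡ Saturday — that's 1676's doomsday.
In April the doomsday date is Apr 4.
Apr 7 is 3 days after Apr 4; 3 mod 7 = 3, so Saturday + 3 = Tuesday.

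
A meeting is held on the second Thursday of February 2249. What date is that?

February 1, 2249 is a Thursday.
The first Thursday is therefore February 1 (same day).
The second Thursday is 1 + 1×7 = February 8.

February 8, 2249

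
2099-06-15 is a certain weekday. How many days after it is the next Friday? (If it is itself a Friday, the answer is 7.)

4

Jun 15, 2099 is a Monday.
From Monday to the next Friday is 4 days.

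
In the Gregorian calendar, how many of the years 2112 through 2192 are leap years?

21

Multiples of 4 in [2112,2192]: 21.
Of those, multiples of 100: 0 (not leap unless ÷400).
Multiples of 400: 0.
Leap years = 21 − 0 + 0 = 21.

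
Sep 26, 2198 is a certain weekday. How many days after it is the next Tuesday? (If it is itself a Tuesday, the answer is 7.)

Sep 26, 2198 is a Wednesday.
From Wednesday to the next Tuesday is 6 days.

6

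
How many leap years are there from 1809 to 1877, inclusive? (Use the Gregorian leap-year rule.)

Multiples of 4 in [1809,1877]: 17.
Of those, multiples of 100: 0 (not leap unless ÷400).
Multiples of 400: 0.
Leap years = 17 − 0 + 0 = 17.

17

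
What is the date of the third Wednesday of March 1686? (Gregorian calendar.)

March 1, 1686 is a Friday.
The first Wednesday is therefore March 6 (5 days later).
The third Wednesday is 6 + 2×7 = March 20.

March 20, 1686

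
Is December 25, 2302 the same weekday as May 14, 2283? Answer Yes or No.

From May 14, 2283 to Dec 25, 2302 is 7164 days.
7164 mod 7 = 3, so they are different weekdays.
(May 14, 2283 is a Monday; Dec 25, 2302 is a Thursday.)

No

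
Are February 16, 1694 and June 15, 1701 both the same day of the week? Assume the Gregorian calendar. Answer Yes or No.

From Feb 16, 1694 to Jun 15, 1701 is 2675 days.
2675 mod 7 = 1, so they are different weekdays.
(Feb 16, 1694 is a Tuesday; Jun 15, 1701 is a Wednesday.)

No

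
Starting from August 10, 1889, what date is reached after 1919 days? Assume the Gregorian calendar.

+365 (one year) → Aug 10, 1890 (1554 left).
+365 (one year) → Aug 10, 1891 (1189 left).
+366 (one year; includes Feb 29, 1892) → Aug 10, 1892 (823 left).
+365 (one year) → Aug 10, 1893 (458 left).
+365 (one year) → Aug 10, 1894 (93 left).
Aug has 31 days: +22 → Sep 1, 1894 (71 left).
Sep has 30 days: +30 → Oct 1, 1894 (41 left).
Oct has 31 days: +31 → Nov 1, 1894 (10 left).
+10 → Nov 11, 1894.

November 11, 1894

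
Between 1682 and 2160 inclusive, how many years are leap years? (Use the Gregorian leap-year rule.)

116

Multiples of 4 in [1682,2160]: 120.
Of those, multiples of 100: 5 (not leap unless ÷400).
Multiples of 400: 1.
Leap years = 120 − 5 + 1 = 116.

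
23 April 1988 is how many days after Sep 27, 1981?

Sep 27, 1981 → Sep 27, 1982: 365 days.
Sep 27, 1982 → Sep 27, 1983: 365 days.
Sep 27, 1983 → Sep 27, 1984: 366 days (Feb 29, 1984 is in that span).
Sep 27, 1984 → Sep 27, 1985: 365 days.
Sep 27, 1985 → Sep 27, 1986: 365 days.
Sep 27, 1986 → Sep 27, 1987: 365 days.
Sep 27, 1987 → Oct 27, 1987: 30 days (September has 30).
Oct 27, 1987 → Nov 27, 1987: 31 days (October has 31).
Nov 27, 1987 → Dec 27, 1987: 30 days (November has 30).
Dec 27, 1987 → Jan 27, 1988: 31 days (December has 31).
Jan 27, 1988 → Feb 27, 1988: 31 days (January has 31).
Feb 27, 1988 → Mar 27, 1988: 29 days (February has 29).
Mar 27, 1988 → Apr 23, 1988: 27 days.
Total: 2400 days.

2400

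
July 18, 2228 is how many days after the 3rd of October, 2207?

7594

Oct 3, 2207 → Oct 3, 2208: 366 days (Feb 29, 2208 is in that span).
Oct 3, 2208 → Oct 3, 2209: 365 days.
Oct 3, 2209 → Oct 3, 2210: 365 days.
Oct 3, 2210 → Oct 3, 2211: 365 days.
Oct 3, 2211 → Oct 3, 2212: 366 days (Feb 29, 2212 is in that span).
Oct 3, 2212 → Oct 3, 2213: 365 days.
Oct 3, 2213 → Oct 3, 2214: 365 days.
Oct 3, 2214 → Oct 3, 2215: 365 days.
Oct 3, 2215 → Oct 3, 2216: 366 days (Feb 29, 2216 is in that span).
Oct 3, 2216 → Oct 3, 2217: 365 days.
Oct 3, 2217 → Oct 3, 2218: 365 days.
Oct 3, 2218 → Oct 3, 2219: 365 days.
Oct 3, 2219 → Oct 3, 2220: 366 days (Feb 29, 2220 is in that span).
Oct 3, 2220 → Oct 3, 2221: 365 days.
Oct 3, 2221 → Oct 3, 2222: 365 days.
Oct 3, 2222 → Oct 3, 2223: 365 days.
Oct 3, 2223 → Oct 3, 2224: 366 days (Feb 29, 2224 is in that span).
Oct 3, 2224 → Oct 3, 2225: 365 days.
Oct 3, 2225 → Oct 3, 2226: 365 days.
Oct 3, 2226 → Oct 3, 2227: 365 days.
Oct 3, 2227 → Nov 3, 2227: 31 days (October has 31).
Nov 3, 2227 → Dec 3, 2227: 30 days (November has 30).
Dec 3, 2227 → Jan 3, 2228: 31 days (December has 31).
Jan 3, 2228 → Feb 3, 2228: 31 days (January has 31).
Feb 3, 2228 → Mar 3, 2228: 29 days (February has 29).
Mar 3, 2228 → Apr 3, 2228: 31 days (March has 31).
Apr 3, 2228 → May 3, 2228: 30 days (April has 30).
May 3, 2228 → Jun 3, 2228: 31 days (May has 31).
Jun 3, 2228 → Jul 3, 2228: 30 days (June has 30).
Jul 3, 2228 → Jul 18, 2228: 15 days.
Total: 7594 days.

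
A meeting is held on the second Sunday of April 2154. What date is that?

April 1, 2154 is a Monday.
The first Sunday is therefore April 7 (6 days later).
The second Sunday is 7 + 1×7 = April 14.

April 14, 2154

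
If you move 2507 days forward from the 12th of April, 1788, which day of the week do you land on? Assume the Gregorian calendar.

Apr 12, 1788 is a Saturday.
2507 mod 7 = 1, so 2507 days after a Saturday is Saturday + 1 = Sunday.

Sunday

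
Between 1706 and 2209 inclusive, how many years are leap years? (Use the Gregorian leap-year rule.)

Multiples of 4 in [1706,2209]: 126.
Of those, multiples of 100: 5 (not leap unless ÷400).
Multiples of 400: 1.
Leap years = 126 − 5 + 1 = 122.

122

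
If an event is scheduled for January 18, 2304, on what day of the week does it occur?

Monday

Doomsday rule: the anchor day for the 2300s is Wednesday. For year 04: 4÷12 = 0 r 4, and 4÷4 = 1, so 0+4+1 = 5.
Wednesday + 5 ≡ Monday — that's 2304's doomsday.
In January the doomsday date is Jan 4 (2304 is a leap year (divisible by 4)).
Jan 18 is 14 days after Jan 4; 14 mod 7 = 0, so Monday + 0 = Monday.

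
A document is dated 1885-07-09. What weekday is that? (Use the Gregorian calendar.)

Doomsday rule: the anchor day for the 1800s is Friday. For year 85: 85÷12 = 7 r 1, and 1÷4 = 0, so 7+1+0 = 8.
Friday + 8 ≡ Saturday — that's 1885's doomsday.
In July the doomsday date is Jul 11.
Jul 9 is 2 days before Jul 11; 2 mod 7 = 2, so Saturday − 2 = Thursday.

Thursday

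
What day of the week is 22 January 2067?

Doomsday rule: the anchor day for the 2000s is Tuesday. For year 67: 67÷12 = 5 r 7, and 7÷4 = 1, so 5+7+1 = 13.
Tuesday + 13 ≡ Monday — that's 2067's doomsday.
In January the doomsday date is Jan 3 (2067 is not a leap year).
Jan 22 is 19 days after Jan 3; 19 mod 7 = 5, so Monday + 5 = Saturday.

Saturday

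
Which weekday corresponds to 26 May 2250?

January 1, 2250 is a Tuesday.
Jan 1, 2250 → Feb 1, 2250: 31 days (January has 31).
Feb 1, 2250 → Mar 1, 2250: 28 days (February has 28).
Mar 1, 2250 → Apr 1, 2250: 31 days (March has 31).
Apr 1, 2250 → May 1, 2250: 30 days (April has 30).
May 1, 2250 → May 26, 2250: 25 days.
Total: 145 days.
145 mod 7 = 5, so Tuesday + 5 = Sunday.

Sunday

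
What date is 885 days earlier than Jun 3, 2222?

December 31, 2219

−365 (one year) → Jun 3, 2221 (520 left).
−365 (one year) → Jun 3, 2220 (155 left).
−3 → May 31, 2220 (end of May, 31 days; 152 left).
−31 → Apr 30, 2220 (end of Apr, 30 days; 121 left).
−30 → Mar 31, 2220 (end of Mar, 31 days; 91 left).
−31 → Feb 29, 2220 (end of Feb, 29 days; 60 left).
−29 → Jan 31, 2220 (end of Jan, 31 days; 31 left).
−31 → Dec 31, 2219 (end of Dec, 31 days; 0 left).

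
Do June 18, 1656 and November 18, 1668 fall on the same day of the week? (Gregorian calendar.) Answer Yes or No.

Yes

From Jun 18, 1656 to Nov 18, 1668 is 4536 days.
4536 mod 7 = 0, so they are the same weekday.
(Jun 18, 1656 is a Sunday; Nov 18, 1668 is a Sunday.)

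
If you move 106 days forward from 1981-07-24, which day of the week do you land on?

First find the weekday of Jul 24, 1981. Doomsday rule: the anchor day for the 1900s is Wednesday. For year 81: 81÷12 = 6 r 9, and 9÷4 = 2, so 6+9+2 = 17.
Wednesday + 17 ≡ Saturday — that's 1981's doomsday.
In July the doomsday date is Jul 11.
Jul 24 is 13 days after Jul 11; 13 mod 7 = 6, so Saturday + 6 = Friday.
106 mod 7 = 1, so 106 days after a Friday is Friday + 1 = Saturday.

Saturday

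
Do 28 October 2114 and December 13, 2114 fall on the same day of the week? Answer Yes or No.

From Oct 28, 2114 to Dec 13, 2114 is 46 days.
46 mod 7 = 4, so they are different weekdays.
(Oct 28, 2114 is a Sunday; Dec 13, 2114 is a Thursday.)

No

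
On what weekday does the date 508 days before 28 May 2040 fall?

First find the weekday of May 28, 2040. Doomsday rule: the anchor day for the 2000s is Tuesday. For year 40: 40÷12 = 3 r 4, and 4÷4 = 1, so 3+4+1 = 8.
Tuesday + 8 ≡ Wednesday — that's 2040's doomsday.
In May the doomsday date is May 9.
May 28 is 19 days after May 9; 19 mod 7 = 5, so Wednesday + 5 = Monday.
508 mod 7 = 4, so 508 days before a Monday is Monday − 4 = Thursday.

Thursday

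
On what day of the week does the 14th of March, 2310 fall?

Monday

Doomsday rule: the anchor day for the 2300s is Wednesday. For year 10: 10÷12 = 0 r 10, and 10÷4 = 2, so 0+10+2 = 12.
Wednesday + 12 ≡ Monday — that's 2310's doomsday.
In March the doomsday date is Mar 14.
Mar 14 is the doomsday itself: Monday.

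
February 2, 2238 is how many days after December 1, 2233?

1524

Dec 1, 2233 → Dec 1, 2234: 365 days.
Dec 1, 2234 → Dec 1, 2235: 365 days.
Dec 1, 2235 → Dec 1, 2236: 366 days (Feb 29, 2236 is in that span).
Dec 1, 2236 → Dec 1, 2237: 365 days.
Dec 1, 2237 → Jan 1, 2238: 31 days (December has 31).
Jan 1, 2238 → Feb 1, 2238: 31 days (January has 31).
Feb 1, 2238 → Feb 2, 2238: 1 days.
Total: 1524 days.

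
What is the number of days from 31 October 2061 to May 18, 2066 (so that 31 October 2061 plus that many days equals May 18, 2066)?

Oct 31, 2061 → Oct 31, 2062: 365 days.
Oct 31, 2062 → Oct 31, 2063: 365 days.
Oct 31, 2063 → Oct 31, 2064: 366 days (Feb 29, 2064 is in that span).
Oct 31, 2064 → Oct 31, 2065: 365 days.
Oct 31, 2065 → Nov 30, 2065: 30 days (October has 31).
Nov 30, 2065 → Dec 30, 2065: 30 days (November has 30).
Dec 30, 2065 → Jan 30, 2066: 31 days (December has 31).
Jan 30, 2066 → Feb 28, 2066: 29 days (January has 31).
Feb 28, 2066 → Mar 28, 2066: 28 days (February has 28).
Mar 28, 2066 → Apr 28, 2066: 31 days (March has 31).
Apr 28, 2066 → May 18, 2066: 20 days.
Total: 1660 days.

1660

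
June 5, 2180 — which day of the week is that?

Monday

January 1, 2180 is a Saturday.
Jan 1, 2180 → Feb 1, 2180: 31 days (January has 31).
Feb 1, 2180 → Mar 1, 2180: 29 days (February has 29).
Mar 1, 2180 → Apr 1, 2180: 31 days (March has 31).
Apr 1, 2180 → May 1, 2180: 30 days (April has 30).
May 1, 2180 → Jun 1, 2180: 31 days (May has 31).
Jun 1, 2180 → Jun 5, 2180: 4 days.
Total: 156 days.
156 mod 7 = 2, so Saturday + 2 = Monday.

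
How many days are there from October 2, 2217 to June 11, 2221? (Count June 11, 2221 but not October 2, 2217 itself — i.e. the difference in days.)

Oct 2, 2217 → Oct 2, 2218: 365 days.
Oct 2, 2218 → Oct 2, 2219: 365 days.
Oct 2, 2219 → Oct 2, 2220: 366 days (Feb 29, 2220 is in that span).
Oct 2, 2220 → Nov 2, 2220: 31 days (October has 31).
Nov 2, 2220 → Dec 2, 2220: 30 days (November has 30).
Dec 2, 2220 → Jan 2, 2221: 31 days (December has 31).
Jan 2, 2221 → Feb 2, 2221: 31 days (January has 31).
Feb 2, 2221 → Mar 2, 2221: 28 days (February has 28).
Mar 2, 2221 → Apr 2, 2221: 31 days (March has 31).
Apr 2, 2221 → May 2, 2221: 30 days (April has 30).
May 2, 2221 → Jun 2, 2221: 31 days (May has 31).
Jun 2, 2221 → Jun 11, 2221: 9 days.
Total: 1348 days.

1348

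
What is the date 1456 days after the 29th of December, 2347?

December 24, 2351

+366 (one year; includes Feb 29, 2348) → Dec 29, 2348 (1090 left).
+365 (one year) → Dec 29, 2349 (725 left).
+365 (one year) → Dec 29, 2350 (360 left).
Dec has 31 days: +3 → Jan 1, 2351 (357 left).
Jan has 31 days: +31 → Feb 1, 2351 (326 left).
Feb has 28 days: +28 → Mar 1, 2351 (298 left).
Mar has 31 days: +31 → Apr 1, 2351 (267 left).
Apr has 30 days: +30 → May 1, 2351 (237 left).
May has 31 days: +31 → Jun 1, 2351 (206 left).
Jun has 30 days: +30 → Jul 1, 2351 (176 left).
Jul has 31 days: +31 → Aug 1, 2351 (145 left).
Aug has 31 days: +31 → Sep 1, 2351 (114 left).
Sep has 30 days: +30 → Oct 1, 2351 (84 left).
Oct has 31 days: +31 → Nov 1, 2351 (53 left).
Nov has 30 days: +30 → Dec 1, 2351 (23 left).
+23 → Dec 24, 2351.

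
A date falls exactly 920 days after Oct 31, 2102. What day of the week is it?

Friday

Oct 31, 2102 is a Tuesday.
920 mod 7 = 3, so 920 days after a Tuesday is Tuesday + 3 = Friday.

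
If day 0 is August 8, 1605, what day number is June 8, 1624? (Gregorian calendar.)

6879

Aug 8, 1605 → Aug 8, 1606: 365 days.
Aug 8, 1606 → Aug 8, 1607: 365 days.
Aug 8, 1607 → Aug 8, 1608: 366 days (Feb 29, 1608 is in that span).
Aug 8, 1608 → Aug 8, 1609: 365 days.
Aug 8, 1609 → Aug 8, 1610: 365 days.
Aug 8, 1610 → Aug 8, 1611: 365 days.
Aug 8, 1611 → Aug 8, 1612: 366 days (Feb 29, 1612 is in that span).
Aug 8, 1612 → Aug 8, 1613: 365 days.
Aug 8, 1613 → Aug 8, 1614: 365 days.
Aug 8, 1614 → Aug 8, 1615: 365 days.
Aug 8, 1615 → Aug 8, 1616: 366 days (Feb 29, 1616 is in that span).
Aug 8, 1616 → Aug 8, 1617: 365 days.
Aug 8, 1617 → Aug 8, 1618: 365 days.
Aug 8, 1618 → Aug 8, 1619: 365 days.
Aug 8, 1619 → Aug 8, 1620: 366 days (Feb 29, 1620 is in that span).
Aug 8, 1620 → Aug 8, 1621: 365 days.
Aug 8, 1621 → Aug 8, 1622: 365 days.
Aug 8, 1622 → Aug 8, 1623: 365 days.
Aug 8, 1623 → Sep 8, 1623: 31 days (August has 31).
Sep 8, 1623 → Oct 8, 1623: 30 days (September has 30).
Oct 8, 1623 → Nov 8, 1623: 31 days (October has 31).
Nov 8, 1623 → Dec 8, 1623: 30 days (November has 30).
Dec 8, 1623 → Jan 8, 1624: 31 days (December has 31).
Jan 8, 1624 → Feb 8, 1624: 31 days (January has 31).
Feb 8, 1624 → Mar 8, 1624: 29 days (February has 29).
Mar 8, 1624 → Apr 8, 1624: 31 days (March has 31).
Apr 8, 1624 → May 8, 1624: 30 days (April has 30).
May 8, 1624 → Jun 8, 1624: 31 days.
Total: 6879 days.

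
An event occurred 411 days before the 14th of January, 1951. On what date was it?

November 29, 1949

−365 (one year) → Jan 14, 1950 (46 left).
−14 → Dec 31, 1949 (end of Dec, 31 days; 32 left).
−31 → Nov 30, 1949 (end of Nov, 30 days; 1 left).
−1 → Nov 29, 1949.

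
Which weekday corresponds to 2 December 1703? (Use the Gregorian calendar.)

Sunday

Doomsday rule: the anchor day for the 1700s is Sunday. For year 03: 3÷12 = 0 r 3, and 3÷4 = 0, so 0+3+0 = 3.
Sunday + 3 ≡ Wednesday — that's 1703's doomsday.
In December the doomsday date is Dec 12.
Dec 2 is 10 days before Dec 12; 10 mod 7 = 3, so Wednesday − 3 = Sunday.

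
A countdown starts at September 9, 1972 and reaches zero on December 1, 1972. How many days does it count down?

83

Sep 9, 1972 → Oct 9, 1972: 30 days (September has 30).
Oct 9, 1972 → Nov 9, 1972: 31 days (October has 31).
Nov 9, 1972 → Dec 1, 1972: 22 days.
Total: 83 days.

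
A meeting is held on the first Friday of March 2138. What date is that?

March 7, 2138

March 1, 2138 is a Saturday.
The first Friday is therefore March 7 (6 days later).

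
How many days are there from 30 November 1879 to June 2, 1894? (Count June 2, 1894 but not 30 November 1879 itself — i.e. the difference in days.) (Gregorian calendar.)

5298

Nov 30, 1879 → Nov 30, 1880: 366 days (Feb 29, 1880 is in that span).
Nov 30, 1880 → Nov 30, 1881: 365 days.
Nov 30, 1881 → Nov 30, 1882: 365 days.
Nov 30, 1882 → Nov 30, 1883: 365 days.
Nov 30, 1883 → Nov 30, 1884: 366 days (Feb 29, 1884 is in that span).
Nov 30, 1884 → Nov 30, 1885: 365 days.
Nov 30, 1885 → Nov 30, 1886: 365 days.
Nov 30, 1886 → Nov 30, 1887: 365 days.
Nov 30, 1887 → Nov 30, 1888: 366 days (Feb 29, 1888 is in that span).
Nov 30, 1888 → Nov 30, 1889: 365 days.
Nov 30, 1889 → Nov 30, 1890: 365 days.
Nov 30, 1890 → Nov 30, 1891: 365 days.
Nov 30, 1891 → Nov 30, 1892: 366 days (Feb 29, 1892 is in that span).
Nov 30, 1892 → Nov 30, 1893: 365 days.
Nov 30, 1893 → Dec 30, 1893: 30 days (November has 30).
Dec 30, 1893 → Jan 30, 1894: 31 days (December has 31).
Jan 30, 1894 → Feb 28, 1894: 29 days (January has 31).
Feb 28, 1894 → Mar 28, 1894: 28 days (February has 28).
Mar 28, 1894 → Apr 28, 1894: 31 days (March has 31).
Apr 28, 1894 → May 28, 1894: 30 days (April has 30).
May 28, 1894 → Jun 2, 1894: 5 days.
Total: 5298 days.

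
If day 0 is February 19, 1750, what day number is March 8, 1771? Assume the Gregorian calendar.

7687

Feb 19, 1750 → Feb 19, 1751: 365 days.
Feb 19, 1751 → Feb 19, 1752: 365 days.
Feb 19, 1752 → Feb 19, 1753: 366 days (Feb 29, 1752 is in that span).
Feb 19, 1753 → Feb 19, 1754: 365 days.
Feb 19, 1754 → Feb 19, 1755: 365 days.
Feb 19, 1755 → Feb 19, 1756: 365 days.
Feb 19, 1756 → Feb 19, 1757: 366 days (Feb 29, 1756 is in that span).
Feb 19, 1757 → Feb 19, 1758: 365 days.
Feb 19, 1758 → Feb 19, 1759: 365 days.
Feb 19, 1759 → Feb 19, 1760: 365 days.
Feb 19, 1760 → Feb 19, 1761: 366 days (Feb 29, 1760 is in that span).
Feb 19, 1761 → Feb 19, 1762: 365 days.
Feb 19, 1762 → Feb 19, 1763: 365 days.
Feb 19, 1763 → Feb 19, 1764: 365 days.
Feb 19, 1764 → Feb 19, 1765: 366 days (Feb 29, 1764 is in that span).
Feb 19, 1765 → Feb 19, 1766: 365 days.
Feb 19, 1766 → Feb 19, 1767: 365 days.
Feb 19, 1767 → Feb 19, 1768: 365 days.
Feb 19, 1768 → Feb 19, 1769: 366 days (Feb 29, 1768 is in that span).
Feb 19, 1769 → Feb 19, 1770: 365 days.
Feb 19, 1770 → Mar 19, 1770: 28 days (February has 28).
Mar 19, 1770 → Apr 19, 1770: 31 days (March has 31).
Apr 19, 1770 → May 19, 1770: 30 days (April has 30).
May 19, 1770 → Jun 19, 1770: 31 days (May has 31).
Jun 19, 1770 → Jul 19, 1770: 30 days (June has 30).
Jul 19, 1770 → Aug 19, 1770: 31 days (July has 31).
Aug 19, 1770 → Sep 19, 1770: 31 days (August has 31).
Sep 19, 1770 → Oct 19, 1770: 30 days (September has 30).
Oct 19, 1770 → Nov 19, 1770: 31 days (October has 31).
Nov 19, 1770 → Dec 19, 1770: 30 days (November has 30).
Dec 19, 1770 → Jan 19, 1771: 31 days (December has 31).
Jan 19, 1771 → Feb 19, 1771: 31 days (January has 31).
Feb 19, 1771 → Mar 8, 1771: 17 days.
Total: 7687 days.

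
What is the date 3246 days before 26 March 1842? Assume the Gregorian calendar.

May 6, 1833

−365 (one year) → Mar 26, 1841 (2881 left).
−365 (one year) → Mar 26, 1840 (2516 left).
−366 (one year; includes Feb 29, 1840) → Mar 26, 1839 (2150 left).
−365 (one year) → Mar 26, 1838 (1785 left).
−365 (one year) → Mar 26, 1837 (1420 left).
−365 (one year) → Mar 26, 1836 (1055 left).
−366 (one year; includes Feb 29, 1836) → Mar 26, 1835 (689 left).
−365 (one year) → Mar 26, 1834 (324 left).
−26 → Feb 28, 1834 (end of Feb, 28 days; 298 left).
−28 → Jan 31, 1834 (end of Jan, 31 days; 270 left).
−31 → Dec 31, 1833 (end of Dec, 31 days; 239 left).
−31 → Nov 30, 1833 (end of Nov, 30 days; 208 left).
−30 → Oct 31, 1833 (end of Oct, 31 days; 178 left).
−31 → Sep 30, 1833 (end of Sep, 30 days; 147 left).
−30 → Aug 31, 1833 (end of Aug, 31 days; 117 left).
−31 → Jul 31, 1833 (end of Jul, 31 days; 86 left).
−31 → Jun 30, 1833 (end of Jun, 30 days; 55 left).
−30 → May 31, 1833 (end of May, 31 days; 25 left).
−25 → May 6, 1833.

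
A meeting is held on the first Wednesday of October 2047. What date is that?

October 2, 2047

October 1, 2047 is a Tuesday.
The first Wednesday is therefore October 2 (1 days later).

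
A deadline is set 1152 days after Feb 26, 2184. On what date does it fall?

April 23, 2187

+366 (one year; includes Feb 29, 2184) → Feb 26, 2185 (786 left).
+365 (one year) → Feb 26, 2186 (421 left).
+365 (one year) → Feb 26, 2187 (56 left).
Feb has 28 days: +3 → Mar 1, 2187 (53 left).
Mar has 31 days: +31 → Apr 1, 2187 (22 left).
+22 → Apr 23, 2187.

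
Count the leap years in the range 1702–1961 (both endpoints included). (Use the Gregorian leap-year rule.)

63

Multiples of 4 in [1702,1961]: 65.
Of those, multiples of 100: 2 (not leap unless ÷400).
Multiples of 400: 0.
Leap years = 65 − 2 + 0 = 63.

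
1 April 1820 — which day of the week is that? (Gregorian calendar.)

Saturday

Doomsday rule: the anchor day for the 1800s is Friday. For year 20: 20÷12 = 1 r 8, and 8÷4 = 2, so 1+8+2 = 11.
Friday + 11 ≡ Tuesday — that's 1820's doomsday.
In April the doomsday date is Apr 4.
Apr 1 is 3 days before Apr 4; 3 mod 7 = 3, so Tuesday − 3 = Saturday.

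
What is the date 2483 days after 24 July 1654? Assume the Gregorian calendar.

May 11, 1661

+365 (one year) → Jul 24, 1655 (2118 left).
+366 (one year; includes Feb 29, 1656) → Jul 24, 1656 (1752 left).
+365 (one year) → Jul 24, 1657 (1387 left).
+365 (one year) → Jul 24, 1658 (1022 left).
+365 (one year) → Jul 24, 1659 (657 left).
+366 (one year; includes Feb 29, 1660) → Jul 24, 1660 (291 left).
Jul has 31 days: +8 → Aug 1, 1660 (283 left).
Aug has 31 days: +31 → Sep 1, 1660 (252 left).
Sep has 30 days: +30 → Oct 1, 1660 (222 left).
Oct has 31 days: +31 → Nov 1, 1660 (191 left).
Nov has 30 days: +30 → Dec 1, 1660 (161 left).
Dec has 31 days: +31 → Jan 1, 1661 (130 left).
Jan has 31 days: +31 → Feb 1, 1661 (99 left).
Feb has 28 days: +28 → Mar 1, 1661 (71 left).
Mar has 31 days: +31 → Apr 1, 1661 (40 left).
Apr has 30 days: +30 → May 1, 1661 (10 left).
+10 → May 11, 1661.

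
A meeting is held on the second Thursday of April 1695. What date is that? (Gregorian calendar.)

April 1, 1695 is a Friday.
The first Thursday is therefore April 7 (6 days later).
The second Thursday is 7 + 1×7 = April 14.

April 14, 1695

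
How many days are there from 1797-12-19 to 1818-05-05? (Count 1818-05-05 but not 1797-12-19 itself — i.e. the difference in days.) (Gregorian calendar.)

7441

Dec 19, 1797 → Dec 19, 1798: 365 days.
Dec 19, 1798 → Dec 19, 1799: 365 days.
Dec 19, 1799 → Dec 19, 1800: 365 days.
Dec 19, 1800 → Dec 19, 1801: 365 days.
Dec 19, 1801 → Dec 19, 1802: 365 days.
Dec 19, 1802 → Dec 19, 1803: 365 days.
Dec 19, 1803 → Dec 19, 1804: 366 days (Feb 29, 1804 is in that span).
Dec 19, 1804 → Dec 19, 1805: 365 days.
Dec 19, 1805 → Dec 19, 1806: 365 days.
Dec 19, 1806 → Dec 19, 1807: 365 days.
Dec 19, 1807 → Dec 19, 1808: 366 days (Feb 29, 1808 is in that span).
Dec 19, 1808 → Dec 19, 1809: 365 days.
Dec 19, 1809 → Dec 19, 1810: 365 days.
Dec 19, 1810 → Dec 19, 1811: 365 days.
Dec 19, 1811 → Dec 19, 1812: 366 days (Feb 29, 1812 is in that span).
Dec 19, 1812 → Dec 19, 1813: 365 days.
Dec 19, 1813 → Dec 19, 1814: 365 days.
Dec 19, 1814 → Dec 19, 1815: 365 days.
Dec 19, 1815 → Dec 19, 1816: 366 days (Feb 29, 1816 is in that span).
Dec 19, 1816 → Dec 19, 1817: 365 days.
Dec 19, 1817 → Jan 19, 1818: 31 days (December has 31).
Jan 19, 1818 → Feb 19, 1818: 31 days (January has 31).
Feb 19, 1818 → Mar 19, 1818: 28 days (February has 28).
Mar 19, 1818 → Apr 19, 1818: 31 days (March has 31).
Apr 19, 1818 → May 5, 1818: 16 days.
Total: 7441 days.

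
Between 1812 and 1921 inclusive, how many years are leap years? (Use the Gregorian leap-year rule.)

Multiples of 4 in [1812,1921]: 28.
Of those, multiples of 100: 1 (not leap unless ÷400).
Multiples of 400: 0.
Leap years = 28 − 1 + 0 = 27.

27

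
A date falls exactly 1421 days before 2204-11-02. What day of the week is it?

First find the weekday of Nov 2, 2204. Doomsday rule: the anchor day for the 2200s is Friday. For year 04: 4÷12 = 0 r 4, and 4÷4 = 1, so 0+4+1 = 5.
Friday + 5 ≡ Wednesday — that's 2204's doomsday.
In November the doomsday date is Nov 7.
Nov 2 is 5 days before Nov 7; 5 mod 7 = 5, so Wednesday − 5 = Friday.
1421 mod 7 = 0, so 1421 days before a Friday is Friday − 0 = Friday.

Friday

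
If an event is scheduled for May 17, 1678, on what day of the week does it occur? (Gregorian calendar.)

Tuesday

Doomsday rule: the anchor day for the 1600s is Tuesday. For year 78: 78÷12 = 6 r 6, and 6÷4 = 1, so 6+6+1 = 13.
Tuesday + 13 ≡ Monday — that's 1678's doomsday.
In May the doomsday date is May 9.
May 17 is 8 days after May 9; 8 mod 7 = 1, so Monday + 1 = Tuesday.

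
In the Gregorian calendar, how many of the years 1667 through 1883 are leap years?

52

Multiples of 4 in [1667,1883]: 54.
Of those, multiples of 100: 2 (not leap unless ÷400).
Multiples of 400: 0.
Leap years = 54 − 2 + 0 = 52.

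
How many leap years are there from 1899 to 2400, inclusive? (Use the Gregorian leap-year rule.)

122

Multiples of 4 in [1899,2400]: 126.
Of those, multiples of 100: 6 (not leap unless ÷400).
Multiples of 400: 2.
Leap years = 126 − 6 + 2 = 122.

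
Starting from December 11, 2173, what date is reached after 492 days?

+365 (one year) → Dec 11, 2174 (127 left).
Dec has 31 days: +21 → Jan 1, 2175 (106 left).
Jan has 31 days: +31 → Feb 1, 2175 (75 left).
Feb has 28 days: +28 → Mar 1, 2175 (47 left).
Mar has 31 days: +31 → Apr 1, 2175 (16 left).
+16 → Apr 17, 2175.

April 17, 2175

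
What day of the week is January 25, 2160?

Doomsday rule: the anchor day for the 2100s is Sunday. For year 60: 60÷12 = 5 r 0, and 0÷4 = 0, so 5+0+0 = 5.
Sunday + 5 ≡ Friday — that's 2160's doomsday.
In January the doomsday date is Jan 4 (2160 is a leap year (divisible by 4)).
Jan 25 is 21 days after Jan 4; 21 mod 7 = 0, so Friday + 0 = Friday.

Friday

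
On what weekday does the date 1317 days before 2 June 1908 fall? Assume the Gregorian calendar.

Monday

Jun 2, 1908 is a Tuesday.
1317 mod 7 = 1, so 1317 days before a Tuesday is Tuesday − 1 = Monday.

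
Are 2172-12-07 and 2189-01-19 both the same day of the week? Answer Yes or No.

From Dec 7, 2172 to Jan 19, 2189 is 5887 days.
5887 mod 7 = 0, so they are the same weekday.
(Dec 7, 2172 is a Monday; Jan 19, 2189 is a Monday.)

Yes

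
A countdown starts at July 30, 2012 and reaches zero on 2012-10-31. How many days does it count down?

93

Jul 30, 2012 → Aug 30, 2012: 31 days (July has 31).
Aug 30, 2012 → Sep 30, 2012: 31 days (August has 31).
Sep 30, 2012 → Oct 30, 2012: 30 days (September has 30).
Oct 30, 2012 → Oct 31, 2012: 1 days.
Total: 93 days.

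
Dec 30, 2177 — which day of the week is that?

Doomsday rule: the anchor day for the 2100s is Sunday. For year 77: 77÷12 = 6 r 5, and 5÷4 = 1, so 6+5+1 = 12.
Sunday + 12 ≡ Friday — that's 2177's doomsday.
In December the doomsday date is Dec 12.
Dec 30 is 18 days after Dec 12; 18 mod 7 = 4, so Friday + 4 = Tuesday.

Tuesday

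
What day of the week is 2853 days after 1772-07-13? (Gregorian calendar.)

First find the weekday of Jul 13, 1772. Doomsday rule: the anchor day for the 1700s is Sunday. For year 72: 72÷12 = 6 r 0, and 0÷4 = 0, so 6+0+0 = 6.
Sunday + 6 ≡ Saturday — that's 1772's doomsday.
In July the doomsday date is Jul 11.
Jul 13 is 2 days after Jul 11; 2 mod 7 = 2, so Saturday + 2 = Monday.
2853 mod 7 = 4, so 2853 days after a Monday is Monday + 4 = Friday.

Friday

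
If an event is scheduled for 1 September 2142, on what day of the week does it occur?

Saturday

Doomsday rule: the anchor day for the 2100s is Sunday. For year 42: 42÷12 = 3 r 6, and 6÷4 = 1, so 3+6+1 = 10.
Sunday + 10 ≡ Wednesday — that's 2142's doomsday.
In September the doomsday date is Sep 5.
Sep 1 is 4 days before Sep 5; 4 mod 7 = 4, so Wednesday − 4 = Saturday.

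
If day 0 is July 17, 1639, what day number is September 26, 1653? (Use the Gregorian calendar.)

Jul 17, 1639 → Jul 17, 1640: 366 days (Feb 29, 1640 is in that span).
Jul 17, 1640 → Jul 17, 1641: 365 days.
Jul 17, 1641 → Jul 17, 1642: 365 days.
Jul 17, 1642 → Jul 17, 1643: 365 days.
Jul 17, 1643 → Jul 17, 1644: 366 days (Feb 29, 1644 is in that span).
Jul 17, 1644 → Jul 17, 1645: 365 days.
Jul 17, 1645 → Jul 17, 1646: 365 days.
Jul 17, 1646 → Jul 17, 1647: 365 days.
Jul 17, 1647 → Jul 17, 1648: 366 days (Feb 29, 1648 is in that span).
Jul 17, 1648 → Jul 17, 1649: 365 days.
Jul 17, 1649 → Jul 17, 1650: 365 days.
Jul 17, 1650 → Jul 17, 1651: 365 days.
Jul 17, 1651 → Jul 17, 1652: 366 days (Feb 29, 1652 is in that span).
Jul 17, 1652 → Jul 17, 1653: 365 days.
Jul 17, 1653 → Aug 17, 1653: 31 days (July has 31).
Aug 17, 1653 → Sep 17, 1653: 31 days (August has 31).
Sep 17, 1653 → Sep 26, 1653: 9 days.
Total: 5185 days.

5185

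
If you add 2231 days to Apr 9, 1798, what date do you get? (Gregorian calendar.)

+365 (one year) → Apr 9, 1799 (1866 left).
+365 (one year) → Apr 9, 1800 (1501 left).
+365 (one year) → Apr 9, 1801 (1136 left).
+365 (one year) → Apr 9, 1802 (771 left).
+365 (one year) → Apr 9, 1803 (406 left).
+366 (one year; includes Feb 29, 1804) → Apr 9, 1804 (40 left).
Apr has 30 days: +22 → May 1, 1804 (18 left).
+18 → May 19, 1804.

May 19, 1804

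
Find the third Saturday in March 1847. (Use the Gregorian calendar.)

March 1, 1847 is a Monday.
The first Saturday is therefore March 6 (5 days later).
The third Saturday is 6 + 2×7 = March 20.

March 20, 1847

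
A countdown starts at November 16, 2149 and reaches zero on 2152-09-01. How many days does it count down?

1020

Nov 16, 2149 → Nov 16, 2150: 365 days.
Nov 16, 2150 → Nov 16, 2151: 365 days.
Nov 16, 2151 → Dec 16, 2151: 30 days (November has 30).
Dec 16, 2151 → Jan 16, 2152: 31 days (December has 31).
Jan 16, 2152 → Feb 16, 2152: 31 days (January has 31).
Feb 16, 2152 → Mar 16, 2152: 29 days (February has 29).
Mar 16, 2152 → Apr 16, 2152: 31 days (March has 31).
Apr 16, 2152 → May 16, 2152: 30 days (April has 30).
May 16, 2152 → Jun 16, 2152: 31 days (May has 31).
Jun 16, 2152 → Jul 16, 2152: 30 days (June has 30).
Jul 16, 2152 → Aug 16, 2152: 31 days (July has 31).
Aug 16, 2152 → Sep 1, 2152: 16 days.
Total: 1020 days.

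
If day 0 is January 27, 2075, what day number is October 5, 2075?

Jan 27, 2075 → Feb 27, 2075: 31 days (January has 31).
Feb 27, 2075 → Mar 27, 2075: 28 days (February has 28).
Mar 27, 2075 → Apr 27, 2075: 31 days (March has 31).
Apr 27, 2075 → May 27, 2075: 30 days (April has 30).
May 27, 2075 → Jun 27, 2075: 31 days (May has 31).
Jun 27, 2075 → Jul 27, 2075: 30 days (June has 30).
Jul 27, 2075 → Aug 27, 2075: 31 days (July has 31).
Aug 27, 2075 → Sep 27, 2075: 31 days (August has 31).
Sep 27, 2075 → Oct 5, 2075: 8 days.
Total: 251 days.

251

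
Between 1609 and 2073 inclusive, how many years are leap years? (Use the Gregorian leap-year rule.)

113

Multiples of 4 in [1609,2073]: 116.
Of those, multiples of 100: 4 (not leap unless ÷400).
Multiples of 400: 1.
Leap years = 116 − 4 + 1 = 113.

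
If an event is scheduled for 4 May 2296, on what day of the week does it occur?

Doomsday rule: the anchor day for the 2200s is Friday. For year 96: 96÷12 = 8 r 0, and 0÷4 = 0, so 8+0+0 = 8.
Friday + 8 ≡ Saturday — that's 2296's doomsday.
In May the doomsday date is May 9.
May 4 is 5 days before May 9; 5 mod 7 = 5, so Saturday − 5 = Monday.

Monday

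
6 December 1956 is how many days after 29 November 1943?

Nov 29, 1943 → Nov 29, 1944: 366 days (Feb 29, 1944 is in that span).
Nov 29, 1944 → Nov 29, 1945: 365 days.
Nov 29, 1945 → Nov 29, 1946: 365 days.
Nov 29, 1946 → Nov 29, 1947: 365 days.
Nov 29, 1947 → Nov 29, 1948: 366 days (Feb 29, 1948 is in that span).
Nov 29, 1948 → Nov 29, 1949: 365 days.
Nov 29, 1949 → Nov 29, 1950: 365 days.
Nov 29, 1950 → Nov 29, 1951: 365 days.
Nov 29, 1951 → Nov 29, 1952: 366 days (Feb 29, 1952 is in that span).
Nov 29, 1952 → Nov 29, 1953: 365 days.
Nov 29, 1953 → Nov 29, 1954: 365 days.
Nov 29, 1954 → Nov 29, 1955: 365 days.
Nov 29, 1955 → Dec 29, 1955: 30 days (November has 30).
Dec 29, 1955 → Jan 29, 1956: 31 days (December has 31).
Jan 29, 1956 → Feb 29, 1956: 31 days (January has 31).
Feb 29, 1956 → Mar 29, 1956: 29 days (February has 29).
Mar 29, 1956 → Apr 29, 1956: 31 days (March has 31).
Apr 29, 1956 → May 29, 1956: 30 days (April has 30).
May 29, 1956 → Jun 29, 1956: 31 days (May has 31).
Jun 29, 1956 → Jul 29, 1956: 30 days (June has 30).
Jul 29, 1956 → Aug 29, 1956: 31 days (July has 31).
Aug 29, 1956 → Sep 29, 1956: 31 days (August has 31).
Sep 29, 1956 → Oct 29, 1956: 30 days (September has 30).
Oct 29, 1956 → Nov 29, 1956: 31 days (October has 31).
Nov 29, 1956 → Dec 6, 1956: 7 days.
Total: 4756 days.

4756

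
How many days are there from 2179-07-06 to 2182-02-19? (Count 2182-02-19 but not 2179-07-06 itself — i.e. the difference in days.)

Jul 6, 2179 → Jul 6, 2180: 366 days (Feb 29, 2180 is in that span).
Jul 6, 2180 → Jul 6, 2181: 365 days.
Jul 6, 2181 → Aug 6, 2181: 31 days (July has 31).
Aug 6, 2181 → Sep 6, 2181: 31 days (August has 31).
Sep 6, 2181 → Oct 6, 2181: 30 days (September has 30).
Oct 6, 2181 → Nov 6, 2181: 31 days (October has 31).
Nov 6, 2181 → Dec 6, 2181: 30 days (November has 30).
Dec 6, 2181 → Jan 6, 2182: 31 days (December has 31).
Jan 6, 2182 → Feb 6, 2182: 31 days (January has 31).
Feb 6, 2182 → Feb 19, 2182: 13 days.
Total: 959 days.

959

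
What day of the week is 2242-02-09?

Doomsday rule: the anchor day for the 2200s is Friday. For year 42: 42÷12 = 3 r 6, and 6÷4 = 1, so 3+6+1 = 10.
Friday + 10 ≡ Monday — that's 2242's doomsday.
In February the doomsday date is Feb 28 (2242 is not a leap year).
Feb 9 is 19 days before Feb 28; 19 mod 7 = 5, so Monday − 5 = Wednesday.

Wednesday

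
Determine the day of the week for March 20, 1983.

Doomsday rule: the anchor day for the 1900s is Wednesday. For year 83: 83÷12 = 6 r 11, and 11÷4 = 2, so 6+11+2 = 19.
Wednesday + 19 ≡ Monday — that's 1983's doomsday.
In March the doomsday date is Mar 14.
Mar 20 is 6 days after Mar 14; 6 mod 7 = 6, so Monday + 6 = Sunday.

Sunday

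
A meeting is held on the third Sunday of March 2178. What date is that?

March 15, 2178

March 1, 2178 is a Sunday.
The first Sunday is therefore March 1 (same day).
The third Sunday is 1 + 2×7 = March 15.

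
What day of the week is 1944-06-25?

Doomsday rule: the anchor day for the 1900s is Wednesday. For year 44: 44÷12 = 3 r 8, and 8÷4 = 2, so 3+8+2 = 13.
Wednesday + 13 ≡ Tuesday — that's 1944's doomsday.
In June the doomsday date is Jun 6.
Jun 25 is 19 days after Jun 6; 19 mod 7 = 5, so Tuesday + 5 = Sunday.

Sunday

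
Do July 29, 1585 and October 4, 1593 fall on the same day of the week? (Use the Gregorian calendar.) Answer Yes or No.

From Jul 29, 1585 to Oct 4, 1593 is 2989 days.
2989 mod 7 = 0, so they are the same weekday.
(Jul 29, 1585 is a Monday; Oct 4, 1593 is a Monday.)

Yes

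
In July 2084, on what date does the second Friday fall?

July 14, 2084

July 1, 2084 is a Saturday.
The first Friday is therefore July 7 (6 days later).
The second Friday is 7 + 1×7 = July 14.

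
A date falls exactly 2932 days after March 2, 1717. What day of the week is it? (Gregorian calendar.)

First find the weekday of Mar 2, 1717. Doomsday rule: the anchor day for the 1700s is Sunday. For year 17: 17÷12 = 1 r 5, and 5÷4 = 1, so 1+5+1 = 7.
Sunday + 7 ≡ Sunday — that's 1717's doomsday.
In March the doomsday date is Mar 14.
Mar 2 is 12 days before Mar 14; 12 mod 7 = 5, so Sunday − 5 = Tuesday.
2932 mod 7 = 6, so 2932 days after a Tuesday is Tuesday + 6 = Monday.

Monday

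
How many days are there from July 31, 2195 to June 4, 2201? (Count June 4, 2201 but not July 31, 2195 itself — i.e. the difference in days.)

2134

Jul 31, 2195 → Jul 31, 2196: 366 days (Feb 29, 2196 is in that span).
Jul 31, 2196 → Jul 31, 2197: 365 days.
Jul 31, 2197 → Jul 31, 2198: 365 days.
Jul 31, 2198 → Jul 31, 2199: 365 days.
Jul 31, 2199 → Jul 31, 2200: 365 days.
Jul 31, 2200 → Aug 31, 2200: 31 days (July has 31).
Aug 31, 2200 → Sep 30, 2200: 30 days (August has 31).
Sep 30, 2200 → Oct 30, 2200: 30 days (September has 30).
Oct 30, 2200 → Nov 30, 2200: 31 days (October has 31).
Nov 30, 2200 → Dec 30, 2200: 30 days (November has 30).
Dec 30, 2200 → Jan 30, 2201: 31 days (December has 31).
Jan 30, 2201 → Feb 28, 2201: 29 days (January has 31).
Feb 28, 2201 → Mar 28, 2201: 28 days (February has 28).
Mar 28, 2201 → Apr 28, 2201: 31 days (March has 31).
Apr 28, 2201 → May 28, 2201: 30 days (April has 30).
May 28, 2201 → Jun 4, 2201: 7 days.
Total: 2134 days.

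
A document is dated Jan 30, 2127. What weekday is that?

Doomsday rule: the anchor day for the 2100s is Sunday. For year 27: 27÷12 = 2 r 3, and 3÷4 = 0, so 2+3+0 = 5.
Sunday + 5 ≡ Friday — that's 2127's doomsday.
In January the doomsday date is Jan 3 (2127 is not a leap year).
Jan 30 is 27 days after Jan 3; 27 mod 7 = 6, so Friday + 6 = Thursday.

Thursday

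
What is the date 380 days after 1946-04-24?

Apr has 30 days: +7 → May 1, 1946 (373 left).
May has 31 days: +31 → Jun 1, 1946 (342 left).
Jun has 30 days: +30 → Jul 1, 1946 (312 left).
Jul has 31 days: +31 → Aug 1, 1946 (281 left).
Aug has 31 days: +31 → Sep 1, 1946 (250 left).
Sep has 30 days: +30 → Oct 1, 1946 (220 left).
Oct has 31 days: +31 → Nov 1, 1946 (189 left).
Nov has 30 days: +30 → Dec 1, 1946 (159 left).
Dec has 31 days: +31 → Jan 1, 1947 (128 left).
Jan has 31 days: +31 → Feb 1, 1947 (97 left).
Feb has 28 days: +28 → Mar 1, 1947 (69 left).
Mar has 31 days: +31 → Apr 1, 1947 (38 left).
Apr has 30 days: +30 → May 1, 1947 (8 left).
+8 → May 9, 1947.

May 9, 1947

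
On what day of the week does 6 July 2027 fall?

Doomsday rule: the anchor day for the 2000s is Tuesday. For year 27: 27÷12 = 2 r 3, and 3÷4 = 0, so 2+3+0 = 5.
Tuesday + 5 ≡ Sunday — that's 2027's doomsday.
In July the doomsday date is Jul 11.
Jul 6 is 5 days before Jul 11; 5 mod 7 = 5, so Sunday − 5 = Tuesday.

Tuesday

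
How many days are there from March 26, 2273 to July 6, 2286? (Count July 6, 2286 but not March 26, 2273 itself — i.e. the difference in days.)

Mar 26, 2273 → Mar 26, 2274: 365 days.
Mar 26, 2274 → Mar 26, 2275: 365 days.
Mar 26, 2275 → Mar 26, 2276: 366 days (Feb 29, 2276 is in that span).
Mar 26, 2276 → Mar 26, 2277: 365 days.
Mar 26, 2277 → Mar 26, 2278: 365 days.
Mar 26, 2278 → Mar 26, 2279: 365 days.
Mar 26, 2279 → Mar 26, 2280: 366 days (Feb 29, 2280 is in that span).
Mar 26, 2280 → Mar 26, 2281: 365 days.
Mar 26, 2281 → Mar 26, 2282: 365 days.
Mar 26, 2282 → Mar 26, 2283: 365 days.
Mar 26, 2283 → Mar 26, 2284: 366 days (Feb 29, 2284 is in that span).
Mar 26, 2284 → Mar 26, 2285: 365 days.
Mar 26, 2285 → Mar 26, 2286: 365 days.
Mar 26, 2286 → Apr 26, 2286: 31 days (March has 31).
Apr 26, 2286 → May 26, 2286: 30 days (April has 30).
May 26, 2286 → Jun 26, 2286: 31 days (May has 31).
Jun 26, 2286 → Jul 6, 2286: 10 days.
Total: 4850 days.

4850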